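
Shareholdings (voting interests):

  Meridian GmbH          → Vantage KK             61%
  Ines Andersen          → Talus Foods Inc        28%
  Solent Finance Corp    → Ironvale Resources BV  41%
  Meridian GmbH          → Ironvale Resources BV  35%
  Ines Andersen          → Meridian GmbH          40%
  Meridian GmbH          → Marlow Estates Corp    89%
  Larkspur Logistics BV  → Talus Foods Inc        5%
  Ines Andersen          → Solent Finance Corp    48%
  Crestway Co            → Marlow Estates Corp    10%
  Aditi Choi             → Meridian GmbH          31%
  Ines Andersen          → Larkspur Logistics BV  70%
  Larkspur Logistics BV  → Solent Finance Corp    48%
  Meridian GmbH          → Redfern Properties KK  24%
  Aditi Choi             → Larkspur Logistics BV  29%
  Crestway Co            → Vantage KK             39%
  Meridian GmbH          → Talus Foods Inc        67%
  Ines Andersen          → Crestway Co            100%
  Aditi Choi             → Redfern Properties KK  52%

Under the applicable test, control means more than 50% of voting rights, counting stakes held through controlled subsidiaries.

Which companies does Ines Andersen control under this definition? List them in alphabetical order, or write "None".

Crestway Co, Larkspur Logistics BV, Solent Finance Corp

Ines holds 70% of Larkspur, so Ines controls Larkspur.
Ines holds 100% of Crestway, so Ines controls Crestway.
Larkspur and Ines together hold 48% + 48% = 96% of Solent, so Ines controls Solent.
No other company's threshold is met.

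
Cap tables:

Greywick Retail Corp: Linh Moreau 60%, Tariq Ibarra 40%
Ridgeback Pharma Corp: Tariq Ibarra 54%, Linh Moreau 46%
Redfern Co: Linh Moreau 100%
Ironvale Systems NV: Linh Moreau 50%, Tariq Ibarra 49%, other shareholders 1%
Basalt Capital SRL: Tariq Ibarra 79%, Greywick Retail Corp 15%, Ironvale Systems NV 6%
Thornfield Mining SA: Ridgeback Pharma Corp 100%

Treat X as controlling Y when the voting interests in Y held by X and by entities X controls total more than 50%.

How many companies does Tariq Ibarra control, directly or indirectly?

3

Tariq holds 54% of Ridgeback, so Tariq controls Ridgeback.
Tariq holds 79% of Basalt, so Tariq controls Basalt.
Ridgeback holds 100% of Thornfield, so Tariq controls Thornfield.
No other company's threshold is met.
Tariq controls 3 companies.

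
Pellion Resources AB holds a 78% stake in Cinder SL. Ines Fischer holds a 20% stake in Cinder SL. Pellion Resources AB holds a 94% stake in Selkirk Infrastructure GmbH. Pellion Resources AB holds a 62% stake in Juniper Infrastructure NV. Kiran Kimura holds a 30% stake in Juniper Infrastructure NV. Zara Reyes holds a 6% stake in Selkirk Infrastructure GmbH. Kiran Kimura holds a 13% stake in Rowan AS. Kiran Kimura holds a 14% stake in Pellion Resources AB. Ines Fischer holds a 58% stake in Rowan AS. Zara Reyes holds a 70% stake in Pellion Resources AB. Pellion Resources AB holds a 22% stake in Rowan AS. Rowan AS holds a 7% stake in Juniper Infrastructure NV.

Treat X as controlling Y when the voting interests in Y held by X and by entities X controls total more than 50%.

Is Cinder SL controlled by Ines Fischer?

Ines holds 58% of Rowan, so Ines controls Rowan.
In Cinder, Ines's side holds only 20%, not > 50%.
So Ines does not control Cinder.

No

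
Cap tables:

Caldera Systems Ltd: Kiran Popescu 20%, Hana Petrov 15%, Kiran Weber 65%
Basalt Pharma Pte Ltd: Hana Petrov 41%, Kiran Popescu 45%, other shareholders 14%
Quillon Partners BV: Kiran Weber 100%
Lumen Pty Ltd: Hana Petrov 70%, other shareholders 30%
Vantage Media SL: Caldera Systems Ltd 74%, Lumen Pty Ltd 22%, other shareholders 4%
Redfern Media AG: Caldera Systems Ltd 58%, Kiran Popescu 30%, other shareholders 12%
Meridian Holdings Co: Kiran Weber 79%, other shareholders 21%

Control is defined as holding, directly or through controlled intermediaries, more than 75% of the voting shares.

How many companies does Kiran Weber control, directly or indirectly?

2

Kiran Weber holds 100% of Quillon, so Kiran Weber controls Quillon.
Kiran Weber holds 79% of Meridian, so Kiran Weber controls Meridian.
No other company's threshold is met.
Kiran Weber controls 2 companies.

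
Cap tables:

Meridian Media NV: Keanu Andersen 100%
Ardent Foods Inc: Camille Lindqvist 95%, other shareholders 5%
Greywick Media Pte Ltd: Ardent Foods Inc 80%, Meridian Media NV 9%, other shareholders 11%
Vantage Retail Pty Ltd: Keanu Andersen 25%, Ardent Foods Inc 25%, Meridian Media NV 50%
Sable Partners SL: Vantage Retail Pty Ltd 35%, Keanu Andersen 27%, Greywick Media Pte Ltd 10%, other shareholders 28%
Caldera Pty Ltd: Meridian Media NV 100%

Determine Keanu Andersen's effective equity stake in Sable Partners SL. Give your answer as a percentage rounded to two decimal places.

Keanu reaches Sable along 4 paths.
Via Vantage: 25% × 35% = 8.75%.
Via Meridian → Vantage: 100% × 50% × 35% = 17.5%.
Direct stake: 27% = 27%.
Via Meridian → Greywick: 100% × 9% × 10% = 0.9%.
Total: 8.75% + 17.5% + 27% + 0.9% = 54.15%.

54.15%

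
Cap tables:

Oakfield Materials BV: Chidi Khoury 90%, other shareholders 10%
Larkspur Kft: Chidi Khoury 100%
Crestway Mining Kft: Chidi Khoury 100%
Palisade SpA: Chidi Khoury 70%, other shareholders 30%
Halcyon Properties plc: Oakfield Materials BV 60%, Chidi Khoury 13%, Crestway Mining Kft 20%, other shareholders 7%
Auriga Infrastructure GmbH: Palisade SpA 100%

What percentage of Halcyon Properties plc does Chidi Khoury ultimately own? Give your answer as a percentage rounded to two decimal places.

Chidi reaches Halcyon along 3 paths.
Via Oakfield: 90% × 60% = 54%.
Direct stake: 13% = 13%.
Via Crestway: 100% × 20% = 20%.
Total: 54% + 13% + 20% = 87%.
Rounded: 87.00%.

87.00%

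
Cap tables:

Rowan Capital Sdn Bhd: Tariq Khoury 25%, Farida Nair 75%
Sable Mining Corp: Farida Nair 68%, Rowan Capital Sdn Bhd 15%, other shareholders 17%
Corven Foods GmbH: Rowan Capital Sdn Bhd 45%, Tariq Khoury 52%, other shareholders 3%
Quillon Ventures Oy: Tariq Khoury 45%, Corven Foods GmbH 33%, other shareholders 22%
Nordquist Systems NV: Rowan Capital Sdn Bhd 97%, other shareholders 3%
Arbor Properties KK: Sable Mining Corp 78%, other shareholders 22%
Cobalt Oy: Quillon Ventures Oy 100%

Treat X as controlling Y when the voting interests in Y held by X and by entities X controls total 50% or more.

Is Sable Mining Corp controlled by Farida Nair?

Yes

Farida holds 75% of Rowan, so Farida controls Rowan.
Farida and Rowan together hold 68% + 15% = 83% of Sable, so Farida controls Sable.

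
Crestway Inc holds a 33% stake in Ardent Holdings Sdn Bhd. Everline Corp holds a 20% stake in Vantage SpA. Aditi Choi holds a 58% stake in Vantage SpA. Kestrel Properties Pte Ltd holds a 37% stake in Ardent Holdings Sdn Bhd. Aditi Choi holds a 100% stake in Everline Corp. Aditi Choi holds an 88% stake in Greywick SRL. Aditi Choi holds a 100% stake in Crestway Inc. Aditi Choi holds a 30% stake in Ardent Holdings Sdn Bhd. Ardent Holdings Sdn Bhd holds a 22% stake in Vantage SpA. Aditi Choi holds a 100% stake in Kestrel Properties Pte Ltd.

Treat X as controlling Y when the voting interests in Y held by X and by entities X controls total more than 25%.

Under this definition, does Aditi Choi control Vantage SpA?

Aditi holds 100% of Kestrel, so Aditi controls Kestrel.
Aditi holds 100% of Crestway, so Aditi controls Crestway.
Crestway and Aditi and Kestrel together hold 33% + 30% + 37% = 100% of Ardent, so Aditi controls Ardent.
Aditi holds 100% of Everline, so Aditi controls Everline.
Everline and Ardent and Aditi together hold 20% + 22% + 58% = 100% of Vantage, so Aditi controls Vantage.

Yes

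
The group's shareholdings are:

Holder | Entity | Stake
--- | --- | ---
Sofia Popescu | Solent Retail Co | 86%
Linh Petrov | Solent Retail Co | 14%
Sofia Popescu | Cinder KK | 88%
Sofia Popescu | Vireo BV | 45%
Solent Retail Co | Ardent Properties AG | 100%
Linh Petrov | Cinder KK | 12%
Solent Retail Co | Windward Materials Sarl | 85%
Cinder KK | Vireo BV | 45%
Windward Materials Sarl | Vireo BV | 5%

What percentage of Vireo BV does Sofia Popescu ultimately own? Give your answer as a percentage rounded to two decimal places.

88.26%

Sofia reaches Vireo along 3 paths.
Via Cinder: 88% × 45% = 39.6%.
Direct stake: 45% = 45%.
Via Solent → Windward: 86% × 85% × 5% = 3.655%.
Total: 39.6% + 45% + 3.655% = 88.255%.
Rounded: 88.26%.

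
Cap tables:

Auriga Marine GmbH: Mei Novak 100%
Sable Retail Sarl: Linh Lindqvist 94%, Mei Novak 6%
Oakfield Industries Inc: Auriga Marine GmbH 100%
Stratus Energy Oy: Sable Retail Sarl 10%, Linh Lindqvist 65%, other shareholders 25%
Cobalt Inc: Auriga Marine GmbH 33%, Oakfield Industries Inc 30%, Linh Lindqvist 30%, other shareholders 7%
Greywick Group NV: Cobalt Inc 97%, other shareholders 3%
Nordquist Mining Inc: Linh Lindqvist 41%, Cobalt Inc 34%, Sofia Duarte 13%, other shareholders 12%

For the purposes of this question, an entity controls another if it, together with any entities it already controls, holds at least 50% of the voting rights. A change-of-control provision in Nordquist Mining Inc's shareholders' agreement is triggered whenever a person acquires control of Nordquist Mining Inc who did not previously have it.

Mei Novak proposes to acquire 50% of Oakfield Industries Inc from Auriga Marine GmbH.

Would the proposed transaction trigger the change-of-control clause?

The purchase adds only to Mei's holdings (Auriga's stake shrinks), so Mei is the only person who could newly come to control Nordquist.
Mei holds 100% of Auriga, so Mei controls Auriga.
Auriga holds 100% of Oakfield, so Mei controls Oakfield.
Auriga and Oakfield together hold 33% + 30% = 63% of Cobalt, so Mei controls Cobalt.
Cobalt holds 97% of Greywick, so Mei controls Greywick.
In Nordquist, Mei's side holds only 34%, not ≥ 50%.
So before the transaction, Mei does not control Nordquist.
After the purchase, Mei holds 50% of Oakfield directly, and Auriga's stake falls to 50%.
Auriga and Mei together hold 50% + 50% = 100% of Oakfield, so Mei controls Oakfield.
After the transaction, Mei's side holds 34% of Nordquist, not ≥ 50%, so Mei still does not control Nordquist.
No new person acquires control, so the clause is not triggered.

No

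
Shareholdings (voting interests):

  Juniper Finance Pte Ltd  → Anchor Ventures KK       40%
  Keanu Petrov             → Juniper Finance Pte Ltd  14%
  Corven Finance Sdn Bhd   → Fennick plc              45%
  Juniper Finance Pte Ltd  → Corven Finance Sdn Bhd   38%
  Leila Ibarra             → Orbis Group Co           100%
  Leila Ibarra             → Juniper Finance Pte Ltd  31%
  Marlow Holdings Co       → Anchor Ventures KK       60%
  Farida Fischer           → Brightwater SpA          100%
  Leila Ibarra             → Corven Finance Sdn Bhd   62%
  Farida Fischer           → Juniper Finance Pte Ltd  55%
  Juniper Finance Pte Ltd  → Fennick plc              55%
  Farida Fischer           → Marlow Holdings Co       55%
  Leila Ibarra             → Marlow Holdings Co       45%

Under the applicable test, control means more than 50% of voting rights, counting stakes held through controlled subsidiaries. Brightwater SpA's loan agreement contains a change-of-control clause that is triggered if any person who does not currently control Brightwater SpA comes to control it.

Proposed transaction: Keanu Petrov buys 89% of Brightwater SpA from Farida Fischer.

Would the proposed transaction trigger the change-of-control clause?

Yes

The purchase adds only to Keanu's holdings (Farida's stake shrinks), so Keanu is the only person who could newly come to control Brightwater.
Keanu's largest direct stake is 14% in Juniper, which does not meet the threshold, so Keanu controls no company.
Neither Keanu nor any entity Keanu controls holds any voting interest in Brightwater.
So before the transaction, Keanu does not control Brightwater.
After the purchase, Keanu holds 89% of Brightwater directly, and Farida's stake falls to 11%.
Keanu holds 89% of Brightwater, so Keanu controls Brightwater.
Keanu did not control Brightwater before and does after, so the clause is triggered.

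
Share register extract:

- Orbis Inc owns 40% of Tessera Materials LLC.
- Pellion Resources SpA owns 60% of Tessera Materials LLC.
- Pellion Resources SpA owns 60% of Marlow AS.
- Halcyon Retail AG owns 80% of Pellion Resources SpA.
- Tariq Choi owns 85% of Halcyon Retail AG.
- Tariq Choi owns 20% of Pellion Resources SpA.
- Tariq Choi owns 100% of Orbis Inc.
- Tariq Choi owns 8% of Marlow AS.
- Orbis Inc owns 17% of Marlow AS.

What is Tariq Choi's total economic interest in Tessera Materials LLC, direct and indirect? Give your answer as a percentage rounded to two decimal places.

Tariq reaches Tessera along 3 paths.
Via Halcyon → Pellion: 85% × 80% × 60% = 40.8%.
Via Pellion: 20% × 60% = 12%.
Via Orbis: 100% × 40% = 40%.
Total: 40.8% + 12% + 40% = 92.8%.
Rounded: 92.80%.

92.80%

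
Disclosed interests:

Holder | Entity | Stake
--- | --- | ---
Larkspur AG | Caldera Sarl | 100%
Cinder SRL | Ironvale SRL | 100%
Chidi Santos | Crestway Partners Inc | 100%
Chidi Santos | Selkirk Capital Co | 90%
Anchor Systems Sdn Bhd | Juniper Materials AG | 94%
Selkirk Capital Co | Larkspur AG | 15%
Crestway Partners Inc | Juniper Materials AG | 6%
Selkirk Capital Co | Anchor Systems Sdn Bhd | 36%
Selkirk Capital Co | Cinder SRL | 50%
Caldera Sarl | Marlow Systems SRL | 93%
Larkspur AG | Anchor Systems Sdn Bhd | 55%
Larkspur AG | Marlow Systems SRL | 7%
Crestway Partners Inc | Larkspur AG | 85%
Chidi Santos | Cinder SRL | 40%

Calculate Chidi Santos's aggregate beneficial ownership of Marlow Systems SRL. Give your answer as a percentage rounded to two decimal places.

98.50%

Chidi reaches Marlow along 4 paths.
Via Crestway → Larkspur: 100% × 85% × 7% = 5.95%.
Via Selkirk → Larkspur: 90% × 15% × 7% = 0.945%.
Via Crestway → Larkspur → Caldera: 100% × 85% × 100% × 93% = 79.05%.
Via Selkirk → Larkspur → Caldera: 90% × 15% × 100% × 93% = 12.555%.
Total: 5.95% + 0.945% + 79.05% + 12.555% = 98.5%.
Rounded: 98.50%.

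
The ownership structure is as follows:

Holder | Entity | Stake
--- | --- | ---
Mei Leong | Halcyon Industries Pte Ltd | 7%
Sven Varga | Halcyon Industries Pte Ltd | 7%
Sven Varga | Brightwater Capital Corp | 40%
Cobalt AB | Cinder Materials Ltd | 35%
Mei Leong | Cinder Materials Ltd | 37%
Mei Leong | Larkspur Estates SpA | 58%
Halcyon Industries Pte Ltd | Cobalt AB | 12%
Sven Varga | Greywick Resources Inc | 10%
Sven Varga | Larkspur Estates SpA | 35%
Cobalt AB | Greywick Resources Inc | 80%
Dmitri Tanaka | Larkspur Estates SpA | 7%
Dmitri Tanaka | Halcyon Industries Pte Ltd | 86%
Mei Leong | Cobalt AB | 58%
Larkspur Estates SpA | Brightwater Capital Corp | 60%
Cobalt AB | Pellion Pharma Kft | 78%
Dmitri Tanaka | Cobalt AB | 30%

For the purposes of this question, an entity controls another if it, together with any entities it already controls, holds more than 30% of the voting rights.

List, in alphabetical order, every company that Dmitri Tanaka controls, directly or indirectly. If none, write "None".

Dmitri holds 86% of Halcyon, so Dmitri controls Halcyon.
Dmitri and Halcyon together hold 30% + 12% = 42% of Cobalt, so Dmitri controls Cobalt.
Cobalt holds 35% of Cinder, so Dmitri controls Cinder.
Cobalt holds 80% of Greywick, so Dmitri controls Greywick.
Cobalt holds 78% of Pellion, so Dmitri controls Pellion.
No other company's threshold is met.

Cinder Materials Ltd, Cobalt AB, Greywick Resources Inc, Halcyon Industries Pte Ltd, Pellion Pharma Kft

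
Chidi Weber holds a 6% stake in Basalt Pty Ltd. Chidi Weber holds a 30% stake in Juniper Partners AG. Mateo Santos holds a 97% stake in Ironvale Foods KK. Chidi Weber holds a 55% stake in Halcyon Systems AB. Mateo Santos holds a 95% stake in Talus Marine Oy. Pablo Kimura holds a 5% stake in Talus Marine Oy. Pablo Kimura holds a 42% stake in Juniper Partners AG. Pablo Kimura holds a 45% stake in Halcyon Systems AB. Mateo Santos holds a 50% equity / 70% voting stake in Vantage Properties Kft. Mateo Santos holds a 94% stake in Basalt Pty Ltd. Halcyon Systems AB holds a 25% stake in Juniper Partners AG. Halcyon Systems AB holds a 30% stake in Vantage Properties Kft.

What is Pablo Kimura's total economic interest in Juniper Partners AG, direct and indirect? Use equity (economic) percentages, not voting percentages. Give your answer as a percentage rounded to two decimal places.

Pablo reaches Juniper along 2 paths.
Direct stake: 42% = 42%.
Via Halcyon: 45% × 25% = 11.25%.
Total: 42% + 11.25% = 53.25%.

53.25%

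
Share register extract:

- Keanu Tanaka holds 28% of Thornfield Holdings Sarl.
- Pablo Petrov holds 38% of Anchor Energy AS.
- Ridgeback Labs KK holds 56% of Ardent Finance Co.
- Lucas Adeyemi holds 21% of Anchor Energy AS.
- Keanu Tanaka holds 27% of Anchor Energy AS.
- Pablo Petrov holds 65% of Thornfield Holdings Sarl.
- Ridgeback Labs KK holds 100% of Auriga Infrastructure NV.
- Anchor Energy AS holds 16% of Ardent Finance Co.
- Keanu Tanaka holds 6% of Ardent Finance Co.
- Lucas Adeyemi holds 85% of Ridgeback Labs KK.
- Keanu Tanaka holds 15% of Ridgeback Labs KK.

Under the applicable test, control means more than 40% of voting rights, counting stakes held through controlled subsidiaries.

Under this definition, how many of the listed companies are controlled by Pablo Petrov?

Pablo holds 65% of Thornfield, so Pablo controls Thornfield.
No other company's threshold is met.
Pablo controls 1 company.

1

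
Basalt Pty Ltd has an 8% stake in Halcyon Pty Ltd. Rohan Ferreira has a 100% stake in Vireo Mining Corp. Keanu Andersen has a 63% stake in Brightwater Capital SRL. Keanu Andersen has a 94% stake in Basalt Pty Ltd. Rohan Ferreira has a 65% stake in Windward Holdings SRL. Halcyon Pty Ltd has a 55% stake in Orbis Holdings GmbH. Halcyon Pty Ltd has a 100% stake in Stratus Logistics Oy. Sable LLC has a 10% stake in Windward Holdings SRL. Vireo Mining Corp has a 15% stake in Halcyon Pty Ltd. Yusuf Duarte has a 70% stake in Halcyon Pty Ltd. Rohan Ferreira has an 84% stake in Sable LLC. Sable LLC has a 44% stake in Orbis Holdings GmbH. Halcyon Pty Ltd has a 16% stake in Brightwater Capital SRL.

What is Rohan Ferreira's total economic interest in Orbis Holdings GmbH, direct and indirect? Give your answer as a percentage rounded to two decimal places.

45.21%

Rohan reaches Orbis along 2 paths.
Via Vireo → Halcyon: 100% × 15% × 55% = 8.25%.
Via Sable: 84% × 44% = 36.96%.
Total: 8.25% + 36.96% = 45.21%.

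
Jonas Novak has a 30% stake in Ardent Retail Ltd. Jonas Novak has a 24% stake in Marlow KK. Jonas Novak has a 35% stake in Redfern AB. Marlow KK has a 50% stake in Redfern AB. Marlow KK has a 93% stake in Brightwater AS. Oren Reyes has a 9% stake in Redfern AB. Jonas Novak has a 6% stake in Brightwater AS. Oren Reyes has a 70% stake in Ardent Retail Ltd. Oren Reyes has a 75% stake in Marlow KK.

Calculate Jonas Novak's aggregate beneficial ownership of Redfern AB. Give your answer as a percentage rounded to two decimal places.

Jonas reaches Redfern along 2 paths.
Via Marlow: 24% × 50% = 12%.
Direct stake: 35% = 35%.
Total: 12% + 35% = 47%.
Rounded: 47.00%.

47.00%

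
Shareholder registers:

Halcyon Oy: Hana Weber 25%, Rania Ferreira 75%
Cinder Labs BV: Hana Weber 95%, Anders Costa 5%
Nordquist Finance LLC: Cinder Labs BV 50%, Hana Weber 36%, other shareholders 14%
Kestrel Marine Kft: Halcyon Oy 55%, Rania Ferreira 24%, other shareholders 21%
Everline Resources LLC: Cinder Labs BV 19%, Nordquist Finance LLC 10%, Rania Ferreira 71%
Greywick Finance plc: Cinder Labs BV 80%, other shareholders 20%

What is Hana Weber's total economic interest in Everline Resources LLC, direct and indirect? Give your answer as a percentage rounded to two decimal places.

Hana reaches Everline along 3 paths.
Via Cinder: 95% × 19% = 18.05%.
Via Cinder → Nordquist: 95% × 50% × 10% = 4.75%.
Via Nordquist: 36% × 10% = 3.6%.
Total: 18.05% + 4.75% + 3.6% = 26.4%.
Rounded: 26.40%.

26.40%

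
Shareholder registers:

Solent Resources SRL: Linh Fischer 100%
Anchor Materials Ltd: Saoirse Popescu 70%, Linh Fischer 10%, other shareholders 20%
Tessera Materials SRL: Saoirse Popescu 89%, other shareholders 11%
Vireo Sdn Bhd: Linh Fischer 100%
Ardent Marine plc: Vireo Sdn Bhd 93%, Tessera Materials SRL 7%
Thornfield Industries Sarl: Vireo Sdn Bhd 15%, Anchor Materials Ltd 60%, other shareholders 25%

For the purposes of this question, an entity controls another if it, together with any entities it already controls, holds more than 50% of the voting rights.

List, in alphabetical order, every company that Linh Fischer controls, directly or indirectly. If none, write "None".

Ardent Marine plc, Solent Resources SRL, Vireo Sdn Bhd

Linh holds 100% of Solent, so Linh controls Solent.
Linh holds 100% of Vireo, so Linh controls Vireo.
Vireo holds 93% of Ardent, so Linh controls Ardent.
No other company's threshold is met.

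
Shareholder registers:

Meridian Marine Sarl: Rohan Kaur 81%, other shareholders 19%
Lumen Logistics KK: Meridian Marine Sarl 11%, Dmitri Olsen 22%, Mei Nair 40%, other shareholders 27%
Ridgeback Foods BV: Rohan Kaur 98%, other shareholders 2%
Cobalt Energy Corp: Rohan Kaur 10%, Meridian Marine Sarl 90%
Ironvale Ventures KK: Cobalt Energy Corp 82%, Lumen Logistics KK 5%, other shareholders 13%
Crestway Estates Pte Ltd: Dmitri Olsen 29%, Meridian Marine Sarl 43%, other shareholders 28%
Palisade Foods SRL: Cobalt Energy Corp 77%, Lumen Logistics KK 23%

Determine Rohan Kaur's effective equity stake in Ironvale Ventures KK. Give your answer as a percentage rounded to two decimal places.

Rohan reaches Ironvale along 3 paths.
Via Cobalt: 10% × 82% = 8.2%.
Via Meridian → Cobalt: 81% × 90% × 82% = 59.778%.
Via Meridian → Lumen: 81% × 11% × 5% = 0.4455%.
Total: 8.2% + 59.778% + 0.4455% = 68.4235%.
Rounded: 68.42%.

68.42%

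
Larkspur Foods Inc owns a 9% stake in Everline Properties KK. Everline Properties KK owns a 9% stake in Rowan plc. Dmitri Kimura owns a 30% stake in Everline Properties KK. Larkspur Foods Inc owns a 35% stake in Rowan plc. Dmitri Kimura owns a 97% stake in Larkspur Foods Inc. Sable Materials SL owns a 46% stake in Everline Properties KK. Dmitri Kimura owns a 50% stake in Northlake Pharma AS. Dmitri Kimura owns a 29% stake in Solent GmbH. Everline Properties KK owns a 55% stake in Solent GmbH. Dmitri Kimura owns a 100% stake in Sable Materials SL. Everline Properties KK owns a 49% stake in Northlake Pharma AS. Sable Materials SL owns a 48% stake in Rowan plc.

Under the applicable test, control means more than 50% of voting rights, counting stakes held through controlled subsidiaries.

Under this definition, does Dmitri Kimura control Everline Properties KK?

Yes

Dmitri holds 100% of Sable, so Dmitri controls Sable.
Dmitri holds 97% of Larkspur, so Dmitri controls Larkspur.
Dmitri and Sable and Larkspur together hold 30% + 46% + 9% = 85% of Everline, so Dmitri controls Everline.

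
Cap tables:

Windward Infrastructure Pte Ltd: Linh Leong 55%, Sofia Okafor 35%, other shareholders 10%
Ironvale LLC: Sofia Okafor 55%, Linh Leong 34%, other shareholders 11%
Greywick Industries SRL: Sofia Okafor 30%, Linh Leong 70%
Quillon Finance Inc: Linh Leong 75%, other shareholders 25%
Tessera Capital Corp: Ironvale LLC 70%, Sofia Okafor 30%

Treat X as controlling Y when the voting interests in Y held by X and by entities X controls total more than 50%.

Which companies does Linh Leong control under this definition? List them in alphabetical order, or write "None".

Linh holds 55% of Windward, so Linh controls Windward.
Linh holds 70% of Greywick, so Linh controls Greywick.
Linh holds 75% of Quillon, so Linh controls Quillon.
No other company's threshold is met.

Greywick Industries SRL, Quillon Finance Inc, Windward Infrastructure Pte Ltd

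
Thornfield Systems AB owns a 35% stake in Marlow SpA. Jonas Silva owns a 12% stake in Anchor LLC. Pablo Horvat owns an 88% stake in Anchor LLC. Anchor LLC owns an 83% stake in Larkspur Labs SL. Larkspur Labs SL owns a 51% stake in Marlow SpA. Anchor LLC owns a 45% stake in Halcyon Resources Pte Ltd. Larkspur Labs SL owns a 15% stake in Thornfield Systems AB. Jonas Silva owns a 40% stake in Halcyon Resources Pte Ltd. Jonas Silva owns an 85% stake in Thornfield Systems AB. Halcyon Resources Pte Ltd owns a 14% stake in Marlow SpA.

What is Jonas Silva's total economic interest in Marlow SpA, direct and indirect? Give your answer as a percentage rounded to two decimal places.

Jonas reaches Marlow along 5 paths.
Via Halcyon: 40% × 14% = 5.6%.
Via Anchor → Halcyon: 12% × 45% × 14% = 0.756%.
Via Anchor → Larkspur: 12% × 83% × 51% = 5.0796%.
Via Thornfield: 85% × 35% = 29.75%.
Via Anchor → Larkspur → Thornfield: 12% × 83% × 15% × 35% = 0.5229%.
Total: 5.6% + 0.756% + 5.0796% + 29.75% + 0.5229% = 41.7085%.
Rounded: 41.71%.

41.71%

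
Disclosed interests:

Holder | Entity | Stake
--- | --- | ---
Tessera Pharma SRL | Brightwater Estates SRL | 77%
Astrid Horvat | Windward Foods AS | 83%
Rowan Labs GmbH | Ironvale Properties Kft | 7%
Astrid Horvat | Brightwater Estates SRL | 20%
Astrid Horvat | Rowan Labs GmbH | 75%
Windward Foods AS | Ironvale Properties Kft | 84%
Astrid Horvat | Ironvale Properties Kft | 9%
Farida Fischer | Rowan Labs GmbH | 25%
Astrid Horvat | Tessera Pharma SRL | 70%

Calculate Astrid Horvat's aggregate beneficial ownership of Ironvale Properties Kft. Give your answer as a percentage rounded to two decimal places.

Astrid reaches Ironvale along 3 paths.
Via Windward: 83% × 84% = 69.72%.
Via Rowan: 75% × 7% = 5.25%.
Direct stake: 9% = 9%.
Total: 69.72% + 5.25% + 9% = 83.97%.

83.97%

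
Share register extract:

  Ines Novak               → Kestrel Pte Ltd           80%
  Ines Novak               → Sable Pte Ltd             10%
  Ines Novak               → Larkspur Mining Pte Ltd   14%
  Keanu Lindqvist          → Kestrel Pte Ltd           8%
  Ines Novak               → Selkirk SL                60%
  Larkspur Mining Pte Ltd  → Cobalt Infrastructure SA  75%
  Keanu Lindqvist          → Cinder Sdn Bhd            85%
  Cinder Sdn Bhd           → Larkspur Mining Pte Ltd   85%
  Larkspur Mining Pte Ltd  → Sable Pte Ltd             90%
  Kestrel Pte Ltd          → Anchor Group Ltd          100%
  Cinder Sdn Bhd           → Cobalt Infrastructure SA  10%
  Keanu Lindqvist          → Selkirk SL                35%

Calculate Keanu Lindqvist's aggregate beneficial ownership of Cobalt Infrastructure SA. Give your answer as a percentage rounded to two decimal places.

62.69%

Keanu reaches Cobalt along 2 paths.
Via Cinder → Larkspur: 85% × 85% × 75% = 54.1875%.
Via Cinder: 85% × 10% = 8.5%.
Total: 54.1875% + 8.5% = 62.6875%.
Rounded: 62.69%.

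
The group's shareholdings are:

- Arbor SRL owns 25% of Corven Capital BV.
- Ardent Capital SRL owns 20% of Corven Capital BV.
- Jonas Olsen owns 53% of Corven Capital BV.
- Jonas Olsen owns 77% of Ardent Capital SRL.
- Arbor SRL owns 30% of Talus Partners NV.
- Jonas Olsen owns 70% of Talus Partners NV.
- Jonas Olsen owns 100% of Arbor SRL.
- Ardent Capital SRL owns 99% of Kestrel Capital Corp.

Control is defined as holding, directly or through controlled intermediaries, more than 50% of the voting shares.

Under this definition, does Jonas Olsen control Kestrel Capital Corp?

Jonas holds 77% of Ardent, so Jonas controls Ardent.
Ardent holds 99% of Kestrel, so Jonas controls Kestrel.

Yes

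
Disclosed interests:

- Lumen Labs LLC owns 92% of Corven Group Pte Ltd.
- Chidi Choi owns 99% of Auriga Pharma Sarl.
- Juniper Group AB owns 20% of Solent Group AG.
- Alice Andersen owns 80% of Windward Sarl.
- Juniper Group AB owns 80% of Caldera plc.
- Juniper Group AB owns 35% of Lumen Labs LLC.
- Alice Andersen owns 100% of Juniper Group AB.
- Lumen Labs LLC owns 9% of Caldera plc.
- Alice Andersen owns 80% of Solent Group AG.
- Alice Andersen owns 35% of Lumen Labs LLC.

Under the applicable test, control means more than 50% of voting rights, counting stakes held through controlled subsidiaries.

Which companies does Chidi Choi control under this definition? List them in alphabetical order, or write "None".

Chidi holds 99% of Auriga, so Chidi controls Auriga.
No other company's threshold is met.

Auriga Pharma Sarl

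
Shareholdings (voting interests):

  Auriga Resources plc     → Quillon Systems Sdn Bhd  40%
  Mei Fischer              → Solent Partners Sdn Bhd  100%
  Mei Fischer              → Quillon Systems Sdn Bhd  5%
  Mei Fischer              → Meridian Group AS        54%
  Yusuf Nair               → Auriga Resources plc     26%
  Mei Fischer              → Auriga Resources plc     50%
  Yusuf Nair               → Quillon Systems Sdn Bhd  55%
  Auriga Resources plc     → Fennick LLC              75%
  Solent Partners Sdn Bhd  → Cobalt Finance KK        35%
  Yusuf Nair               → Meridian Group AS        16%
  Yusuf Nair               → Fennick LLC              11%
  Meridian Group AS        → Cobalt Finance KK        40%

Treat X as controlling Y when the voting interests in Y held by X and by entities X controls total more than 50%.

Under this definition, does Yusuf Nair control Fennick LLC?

Yusuf holds 55% of Quillon, so Yusuf controls Quillon.
In Fennick, Yusuf's side holds only 11%, not > 50%.
So Yusuf does not control Fennick.

No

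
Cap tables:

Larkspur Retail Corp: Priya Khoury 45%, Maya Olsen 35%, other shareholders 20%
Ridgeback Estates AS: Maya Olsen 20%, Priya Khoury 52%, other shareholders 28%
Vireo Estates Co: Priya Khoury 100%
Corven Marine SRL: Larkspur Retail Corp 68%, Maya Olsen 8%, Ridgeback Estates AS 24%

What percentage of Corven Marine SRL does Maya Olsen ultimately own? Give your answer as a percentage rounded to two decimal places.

36.60%

Maya reaches Corven along 3 paths.
Via Larkspur: 35% × 68% = 23.8%.
Direct stake: 8% = 8%.
Via Ridgeback: 20% × 24% = 4.8%.
Total: 23.8% + 8% + 4.8% = 36.6%.
Rounded: 36.60%.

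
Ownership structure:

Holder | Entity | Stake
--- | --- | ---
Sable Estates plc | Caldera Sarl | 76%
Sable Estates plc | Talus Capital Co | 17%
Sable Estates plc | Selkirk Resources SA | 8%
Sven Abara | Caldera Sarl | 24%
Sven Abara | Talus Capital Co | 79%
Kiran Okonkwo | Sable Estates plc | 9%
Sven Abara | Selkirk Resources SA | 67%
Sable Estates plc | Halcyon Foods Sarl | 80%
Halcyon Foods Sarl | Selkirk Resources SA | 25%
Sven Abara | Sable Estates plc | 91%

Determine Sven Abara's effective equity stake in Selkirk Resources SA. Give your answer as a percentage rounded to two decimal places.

Sven reaches Selkirk along 3 paths.
Direct stake: 67% = 67%.
Via Sable: 91% × 8% = 7.28%.
Via Sable → Halcyon: 91% × 80% × 25% = 18.2%.
Total: 67% + 7.28% + 18.2% = 92.48%.

92.48%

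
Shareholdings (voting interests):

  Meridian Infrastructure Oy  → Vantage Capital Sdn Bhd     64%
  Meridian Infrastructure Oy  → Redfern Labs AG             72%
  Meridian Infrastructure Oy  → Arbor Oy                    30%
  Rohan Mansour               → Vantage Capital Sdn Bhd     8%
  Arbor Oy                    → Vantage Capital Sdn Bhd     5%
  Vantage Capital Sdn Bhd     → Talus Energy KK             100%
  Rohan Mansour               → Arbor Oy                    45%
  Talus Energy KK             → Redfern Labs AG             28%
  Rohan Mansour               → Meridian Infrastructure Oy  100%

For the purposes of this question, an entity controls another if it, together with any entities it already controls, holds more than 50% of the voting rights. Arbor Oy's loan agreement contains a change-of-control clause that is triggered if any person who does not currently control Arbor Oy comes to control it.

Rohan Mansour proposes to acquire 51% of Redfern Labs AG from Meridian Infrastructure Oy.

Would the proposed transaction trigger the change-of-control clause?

The purchase adds only to Rohan's holdings (Meridian's stake shrinks), so Rohan is the only person who could newly come to control Arbor.
Rohan holds 100% of Meridian, so Rohan controls Meridian.
Rohan and Meridian together hold 45% + 30% = 75% of Arbor, so Rohan controls Arbor.
So Rohan already controls Arbor before the transaction.
After the purchase, Rohan holds 51% of Redfern directly, and Meridian's stake falls to 21%.
Rohan controlled Arbor already, so this is not a new person acquiring control; every other person's position is unchanged or reduced.
No new person acquires control, so the clause is not triggered.

No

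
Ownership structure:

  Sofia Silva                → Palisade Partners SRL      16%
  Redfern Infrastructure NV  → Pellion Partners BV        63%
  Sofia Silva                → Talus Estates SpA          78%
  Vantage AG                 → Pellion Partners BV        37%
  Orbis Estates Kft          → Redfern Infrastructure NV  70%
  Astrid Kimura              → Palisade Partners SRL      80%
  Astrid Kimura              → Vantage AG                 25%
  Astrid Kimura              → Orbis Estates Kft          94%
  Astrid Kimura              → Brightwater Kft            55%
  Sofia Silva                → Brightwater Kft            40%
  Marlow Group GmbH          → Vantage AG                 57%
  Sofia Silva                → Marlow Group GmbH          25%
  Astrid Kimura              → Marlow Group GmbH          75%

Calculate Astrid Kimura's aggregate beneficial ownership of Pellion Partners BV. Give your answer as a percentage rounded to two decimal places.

66.52%

Astrid reaches Pellion along 3 paths.
Via Orbis → Redfern: 94% × 70% × 63% = 41.454%.
Via Marlow → Vantage: 75% × 57% × 37% = 15.8175%.
Via Vantage: 25% × 37% = 9.25%.
Total: 41.454% + 15.8175% + 9.25% = 66.5215%.
Rounded: 66.52%.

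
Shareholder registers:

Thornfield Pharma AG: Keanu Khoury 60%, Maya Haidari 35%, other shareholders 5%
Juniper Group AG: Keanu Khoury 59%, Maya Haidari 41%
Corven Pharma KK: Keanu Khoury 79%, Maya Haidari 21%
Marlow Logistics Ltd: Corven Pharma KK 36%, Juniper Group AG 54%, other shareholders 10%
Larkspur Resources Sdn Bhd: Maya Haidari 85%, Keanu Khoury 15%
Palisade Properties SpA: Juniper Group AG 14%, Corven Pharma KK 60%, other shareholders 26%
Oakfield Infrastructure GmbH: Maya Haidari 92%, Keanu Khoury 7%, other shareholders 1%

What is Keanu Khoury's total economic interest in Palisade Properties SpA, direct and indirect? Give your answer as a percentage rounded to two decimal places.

Keanu reaches Palisade along 2 paths.
Via Juniper: 59% × 14% = 8.26%.
Via Corven: 79% × 60% = 47.4%.
Total: 8.26% + 47.4% = 55.66%.

55.66%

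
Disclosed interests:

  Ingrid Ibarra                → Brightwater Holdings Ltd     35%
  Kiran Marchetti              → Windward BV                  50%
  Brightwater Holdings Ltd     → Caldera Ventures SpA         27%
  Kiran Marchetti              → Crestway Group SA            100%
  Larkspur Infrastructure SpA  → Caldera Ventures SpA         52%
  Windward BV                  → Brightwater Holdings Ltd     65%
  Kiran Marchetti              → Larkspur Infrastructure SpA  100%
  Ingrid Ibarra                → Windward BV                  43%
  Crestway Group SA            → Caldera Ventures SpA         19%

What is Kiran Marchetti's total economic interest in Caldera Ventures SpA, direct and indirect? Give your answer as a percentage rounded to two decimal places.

Kiran reaches Caldera along 3 paths.
Via Larkspur: 100% × 52% = 52%.
Via Windward → Brightwater: 50% × 65% × 27% = 8.775%.
Via Crestway: 100% × 19% = 19%.
Total: 52% + 8.775% + 19% = 79.775%.
Rounded: 79.78%.

79.78%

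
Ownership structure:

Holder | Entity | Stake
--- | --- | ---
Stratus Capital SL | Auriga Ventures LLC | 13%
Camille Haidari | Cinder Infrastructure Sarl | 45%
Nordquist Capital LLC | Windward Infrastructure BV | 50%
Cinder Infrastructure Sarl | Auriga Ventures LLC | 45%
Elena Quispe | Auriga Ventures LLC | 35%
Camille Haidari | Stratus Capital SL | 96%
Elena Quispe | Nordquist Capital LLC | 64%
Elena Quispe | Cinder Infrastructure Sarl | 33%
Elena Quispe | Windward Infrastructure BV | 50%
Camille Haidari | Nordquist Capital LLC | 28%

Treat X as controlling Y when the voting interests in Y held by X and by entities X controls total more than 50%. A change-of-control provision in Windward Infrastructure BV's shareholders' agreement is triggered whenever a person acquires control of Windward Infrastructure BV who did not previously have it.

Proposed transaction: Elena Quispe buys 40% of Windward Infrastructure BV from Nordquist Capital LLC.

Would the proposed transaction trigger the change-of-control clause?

The purchase adds only to Elena's holdings (Nordquist's stake shrinks), so Elena is the only person who could newly come to control Windward.
Elena holds 64% of Nordquist, so Elena controls Nordquist.
Elena and Nordquist together hold 50% + 50% = 100% of Windward, so Elena controls Windward.
So Elena already controls Windward before the transaction.
After the purchase, Elena's direct stake in Windward rises to 50% + 40% = 90%, and Nordquist's stake falls to 10%.
Elena controlled Windward already, so this is not a new person acquiring control; every other person's position is unchanged or reduced.
No new person acquires control, so the clause is not triggered.

No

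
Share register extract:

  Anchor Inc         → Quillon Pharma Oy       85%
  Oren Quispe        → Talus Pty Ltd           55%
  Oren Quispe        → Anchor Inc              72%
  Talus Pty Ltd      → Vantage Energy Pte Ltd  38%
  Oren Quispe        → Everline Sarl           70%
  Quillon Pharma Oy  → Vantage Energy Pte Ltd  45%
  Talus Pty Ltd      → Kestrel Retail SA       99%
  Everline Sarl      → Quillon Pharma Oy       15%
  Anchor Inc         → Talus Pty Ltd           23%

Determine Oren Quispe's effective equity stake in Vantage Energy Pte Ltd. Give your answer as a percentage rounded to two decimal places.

59.46%

Oren reaches Vantage along 4 paths.
Via Anchor → Quillon: 72% × 85% × 45% = 27.54%.
Via Everline → Quillon: 70% × 15% × 45% = 4.725%.
Via Anchor → Talus: 72% × 23% × 38% = 6.2928%.
Via Talus: 55% × 38% = 20.9%.
Total: 27.54% + 4.725% + 6.2928% + 20.9% = 59.4578%.
Rounded: 59.46%.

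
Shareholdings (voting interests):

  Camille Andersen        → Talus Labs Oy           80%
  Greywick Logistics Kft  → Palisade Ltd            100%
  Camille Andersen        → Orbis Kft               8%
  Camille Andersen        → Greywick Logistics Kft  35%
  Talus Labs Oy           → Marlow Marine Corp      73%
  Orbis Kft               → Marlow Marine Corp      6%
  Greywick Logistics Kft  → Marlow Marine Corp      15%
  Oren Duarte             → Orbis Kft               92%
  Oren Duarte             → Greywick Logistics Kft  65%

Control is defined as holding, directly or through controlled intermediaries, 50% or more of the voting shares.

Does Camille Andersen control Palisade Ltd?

No

Camille holds 80% of Talus, so Camille controls Talus.
Talus holds 73% of Marlow, so Camille controls Marlow.
Neither Camille nor any entity Camille controls holds any voting interest in Palisade.
So Camille does not control Palisade.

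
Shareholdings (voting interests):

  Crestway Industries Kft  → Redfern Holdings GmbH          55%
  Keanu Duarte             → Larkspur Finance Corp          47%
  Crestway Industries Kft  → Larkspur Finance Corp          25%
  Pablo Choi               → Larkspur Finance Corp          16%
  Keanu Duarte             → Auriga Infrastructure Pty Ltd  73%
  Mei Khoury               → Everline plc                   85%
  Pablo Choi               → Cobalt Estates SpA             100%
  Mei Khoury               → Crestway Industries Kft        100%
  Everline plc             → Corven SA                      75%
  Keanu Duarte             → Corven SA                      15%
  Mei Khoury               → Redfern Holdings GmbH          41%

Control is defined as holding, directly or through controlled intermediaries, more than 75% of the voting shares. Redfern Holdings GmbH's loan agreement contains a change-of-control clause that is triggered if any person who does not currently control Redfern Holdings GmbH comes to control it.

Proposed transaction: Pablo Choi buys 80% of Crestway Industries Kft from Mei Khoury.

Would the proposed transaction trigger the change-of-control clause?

No

The purchase adds only to Pablo's holdings (Mei's stake shrinks), so Pablo is the only person who could newly come to control Redfern.
Pablo holds 100% of Cobalt, so Pablo controls Cobalt.
Neither Pablo nor any entity Pablo controls holds any voting interest in Redfern.
So before the transaction, Pablo does not control Redfern.
After the purchase, Pablo holds 80% of Crestway directly, and Mei's stake falls to 20%.
Pablo holds 80% of Crestway, so Pablo controls Crestway.
After the transaction, Pablo's side holds 55% of Redfern, not > 75%, so Pablo still does not control Redfern.
No new person acquires control, so the clause is not triggered.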